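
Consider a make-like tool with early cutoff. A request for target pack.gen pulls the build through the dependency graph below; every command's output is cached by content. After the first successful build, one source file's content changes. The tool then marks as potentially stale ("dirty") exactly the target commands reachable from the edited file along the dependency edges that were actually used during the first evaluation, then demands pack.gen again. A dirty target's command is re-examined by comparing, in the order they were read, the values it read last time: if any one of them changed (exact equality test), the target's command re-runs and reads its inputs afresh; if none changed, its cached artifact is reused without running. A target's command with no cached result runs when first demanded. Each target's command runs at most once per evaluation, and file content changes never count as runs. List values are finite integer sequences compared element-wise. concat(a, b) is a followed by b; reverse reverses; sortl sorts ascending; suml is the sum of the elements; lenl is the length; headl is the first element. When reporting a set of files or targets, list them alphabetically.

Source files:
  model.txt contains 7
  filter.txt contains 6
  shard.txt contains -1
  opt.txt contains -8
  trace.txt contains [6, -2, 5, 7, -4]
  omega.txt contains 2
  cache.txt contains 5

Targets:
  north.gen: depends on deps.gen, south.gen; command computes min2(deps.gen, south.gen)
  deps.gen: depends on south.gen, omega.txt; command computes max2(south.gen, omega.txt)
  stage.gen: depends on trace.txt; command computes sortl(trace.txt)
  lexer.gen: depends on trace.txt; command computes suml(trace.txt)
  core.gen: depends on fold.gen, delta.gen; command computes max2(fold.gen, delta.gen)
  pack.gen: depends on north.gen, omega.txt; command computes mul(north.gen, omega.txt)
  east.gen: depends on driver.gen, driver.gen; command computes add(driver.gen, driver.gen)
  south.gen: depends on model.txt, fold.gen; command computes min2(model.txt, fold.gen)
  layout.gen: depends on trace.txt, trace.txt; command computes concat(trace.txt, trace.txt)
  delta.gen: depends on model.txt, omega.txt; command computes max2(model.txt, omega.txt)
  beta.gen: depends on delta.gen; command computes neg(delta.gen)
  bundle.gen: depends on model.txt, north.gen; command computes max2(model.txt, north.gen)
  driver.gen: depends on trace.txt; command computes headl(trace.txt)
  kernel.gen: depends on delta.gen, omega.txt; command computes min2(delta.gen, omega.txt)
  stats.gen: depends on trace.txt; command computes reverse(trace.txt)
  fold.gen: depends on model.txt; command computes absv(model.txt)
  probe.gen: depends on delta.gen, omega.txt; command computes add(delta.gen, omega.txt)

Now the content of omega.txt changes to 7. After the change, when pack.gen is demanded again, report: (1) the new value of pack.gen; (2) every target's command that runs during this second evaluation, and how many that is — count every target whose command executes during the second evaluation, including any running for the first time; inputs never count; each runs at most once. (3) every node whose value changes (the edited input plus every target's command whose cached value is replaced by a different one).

First demand of the output computes:
  fold.gen = absv(7) = 7
  south.gen = min2(7, 7) = 7
  deps.gen = max2(7, 2) = 7
  north.gen = min2(7, 7) = 7
  pack.gen = mul(7, 2) = 14

After the edit, cleaning proceeds:
  deps.gen: a read changed (omega.txt 2->7) — executes, giving 7 — identical to its old value.
  north.gen: dirty, but its reads are unchanged (deps.gen unchanged, south.gen unchanged); cached 7 stands.
  pack.gen: a read changed (omega.txt 2->7) — executes, giving 49.

Note where the cutoff bites: north.gen is checked, finds nothing changed, and keeps its cache.

Demanding pack.gen again yields 49.
2 target commands run: deps.gen, pack.gen.
The nodes whose values change: omega.txt, pack.gen.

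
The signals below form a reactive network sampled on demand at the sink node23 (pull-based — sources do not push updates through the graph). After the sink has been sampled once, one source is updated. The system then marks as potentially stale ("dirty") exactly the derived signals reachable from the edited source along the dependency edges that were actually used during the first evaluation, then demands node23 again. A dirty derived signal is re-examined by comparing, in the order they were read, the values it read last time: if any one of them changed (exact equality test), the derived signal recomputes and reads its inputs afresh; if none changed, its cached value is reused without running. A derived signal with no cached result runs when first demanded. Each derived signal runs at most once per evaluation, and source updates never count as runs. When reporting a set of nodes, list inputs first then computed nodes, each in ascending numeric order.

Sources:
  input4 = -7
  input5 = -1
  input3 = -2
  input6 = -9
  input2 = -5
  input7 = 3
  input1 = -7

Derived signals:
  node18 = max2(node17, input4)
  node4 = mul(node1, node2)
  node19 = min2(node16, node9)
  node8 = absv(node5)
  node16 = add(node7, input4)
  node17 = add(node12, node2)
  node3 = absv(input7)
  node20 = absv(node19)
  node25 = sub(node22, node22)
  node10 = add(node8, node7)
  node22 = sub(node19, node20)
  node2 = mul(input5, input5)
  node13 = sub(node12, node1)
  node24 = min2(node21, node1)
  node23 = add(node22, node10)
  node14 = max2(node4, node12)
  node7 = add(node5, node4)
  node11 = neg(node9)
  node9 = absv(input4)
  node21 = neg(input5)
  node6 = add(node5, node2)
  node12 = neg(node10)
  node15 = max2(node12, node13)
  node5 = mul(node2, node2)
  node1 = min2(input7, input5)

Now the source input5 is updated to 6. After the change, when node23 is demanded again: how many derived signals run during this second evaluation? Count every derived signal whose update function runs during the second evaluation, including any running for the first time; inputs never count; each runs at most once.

Initial pass — values computed on the first demand:
  node1 = min2(3, -1) = -1
  node2 = mul(-1, -1) = 1
  node4 = mul(-1, 1) = -1
  node5 = mul(1, 1) = 1
  node7 = add(1, -1) = 0
  node8 = absv(1) = 1
  node9 = absv(-7) = 7
  node10 = add(1, 0) = 1
  node16 = add(0, -7) = -7
  node19 = min2(-7, 7) = -7
  node20 = absv(-7) = 7
  node22 = sub(-7, 7) = -14
  node23 = add(-14, 1) = -13

Second demand — change propagation:
  node1: re-runs because input5 -1->6; new result 3.
  node2: re-runs because input5 -1->6; input5 -1->6; new result 36.
  node4: re-runs because node1 -1->3; node2 1->36; new result 108.
  node5: re-runs because node2 1->36; node2 1->36; new result 1296.
  node7: re-runs because node5 1->1296; node4 -1->108; new result 1404.
  node8: re-runs because node5 1->1296; new result 1296.
  node10: re-runs because node8 1->1296; node7 0->1404; new result 2700.
  node16: re-runs because node7 0->1404; new result 1397.
  node19: re-runs because node16 -7->1397; new result 7.
  node20: re-runs because node19 -7->7; new result 7 (unchanged).
  node22: re-runs because node19 -7->7; new result 0.
  node23: re-runs because node22 -14->0; node10 1->2700; new result 2700.

Run set: node1, node2, node4, node5, node7, node8, node10, node16, node19, node20, node22, node23 (12 run).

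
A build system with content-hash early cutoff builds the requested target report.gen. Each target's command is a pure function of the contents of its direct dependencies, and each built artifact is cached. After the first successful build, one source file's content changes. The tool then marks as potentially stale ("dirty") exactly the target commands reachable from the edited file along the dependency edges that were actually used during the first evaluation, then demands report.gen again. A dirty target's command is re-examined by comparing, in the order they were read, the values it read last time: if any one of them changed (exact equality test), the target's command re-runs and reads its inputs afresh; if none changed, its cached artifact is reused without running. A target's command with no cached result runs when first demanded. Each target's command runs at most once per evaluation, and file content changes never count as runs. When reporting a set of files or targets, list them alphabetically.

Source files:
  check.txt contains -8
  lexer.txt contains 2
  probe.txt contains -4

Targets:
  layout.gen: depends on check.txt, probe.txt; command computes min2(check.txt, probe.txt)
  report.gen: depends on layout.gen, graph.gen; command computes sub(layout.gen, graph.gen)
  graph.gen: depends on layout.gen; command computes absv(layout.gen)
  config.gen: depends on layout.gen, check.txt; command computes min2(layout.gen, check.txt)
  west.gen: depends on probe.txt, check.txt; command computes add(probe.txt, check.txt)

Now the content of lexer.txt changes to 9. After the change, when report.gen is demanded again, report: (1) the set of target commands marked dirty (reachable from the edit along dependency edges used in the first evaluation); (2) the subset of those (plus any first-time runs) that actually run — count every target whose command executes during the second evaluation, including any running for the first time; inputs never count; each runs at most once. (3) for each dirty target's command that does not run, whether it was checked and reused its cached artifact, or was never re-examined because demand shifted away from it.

First evaluation (everything demanded from the output):
  layout.gen = min2(-8, -4) = -8
  graph.gen = absv(-8) = 8
  report.gen = sub(-8, 8) = -16

Propagation after the edit:
  lexer.txt feeds no computation that the output demands — nothing is marked dirty and nothing runs.

Key observation: lexer.txt is never demanded by the output, so the edit triggers no recomputation at all.

Marked dirty: none.
Target commands that run: none — 0 in total.
Every dirty target's command ran.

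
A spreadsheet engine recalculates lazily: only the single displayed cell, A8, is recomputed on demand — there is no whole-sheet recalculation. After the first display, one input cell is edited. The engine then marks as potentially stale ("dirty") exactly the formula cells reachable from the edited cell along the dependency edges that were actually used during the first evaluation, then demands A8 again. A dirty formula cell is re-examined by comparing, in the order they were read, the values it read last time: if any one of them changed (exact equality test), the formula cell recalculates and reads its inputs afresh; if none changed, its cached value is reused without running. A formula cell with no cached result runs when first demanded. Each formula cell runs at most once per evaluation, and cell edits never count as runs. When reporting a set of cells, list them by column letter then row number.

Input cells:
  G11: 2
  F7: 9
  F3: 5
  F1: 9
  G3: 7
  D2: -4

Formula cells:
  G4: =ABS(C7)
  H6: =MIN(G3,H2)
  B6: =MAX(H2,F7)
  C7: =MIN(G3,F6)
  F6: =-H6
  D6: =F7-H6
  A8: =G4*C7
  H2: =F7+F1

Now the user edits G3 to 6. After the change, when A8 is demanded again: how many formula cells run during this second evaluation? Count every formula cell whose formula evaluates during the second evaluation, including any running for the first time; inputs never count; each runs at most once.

First evaluation (everything demanded from the output):
  H2 = 9 + 9 = 18
  H6 = MIN(7, 18) = 7
  F6 = -(7) = -7
  C7 = MIN(7, -7) = -7
  G4 = ABS(-7) = 7
  A8 = 7 * -7 = -49

Propagation after the edit:
  H6: runs — G3 7->6; result 6.
  F6: runs — H6 7->6; result -6.
  C7: runs — G3 7->6; F6 -7->-6; result -6.
  G4: runs — C7 -7->-6; result 6.
  A8: runs — G4 7->6; C7 -7->-6; result -36.

Formula cells that run: A8, C7, F6, G4, H6 — 5 in total.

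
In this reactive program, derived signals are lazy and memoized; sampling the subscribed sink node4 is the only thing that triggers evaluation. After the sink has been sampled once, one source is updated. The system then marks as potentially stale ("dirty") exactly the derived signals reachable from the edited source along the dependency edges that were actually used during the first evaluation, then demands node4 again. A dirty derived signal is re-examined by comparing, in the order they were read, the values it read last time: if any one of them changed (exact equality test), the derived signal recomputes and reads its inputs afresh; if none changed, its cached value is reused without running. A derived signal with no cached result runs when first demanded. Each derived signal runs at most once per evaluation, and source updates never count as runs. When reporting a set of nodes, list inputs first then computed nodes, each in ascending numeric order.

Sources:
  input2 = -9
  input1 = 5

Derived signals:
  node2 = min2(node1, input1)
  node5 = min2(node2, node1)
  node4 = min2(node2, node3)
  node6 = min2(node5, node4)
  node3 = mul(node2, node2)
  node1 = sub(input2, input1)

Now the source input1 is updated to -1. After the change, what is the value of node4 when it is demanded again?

Demanding node4 again yields -8.

First demand of the output computes:
  node1 = sub(-9, 5) = -14
  node2 = min2(-14, 5) = -14
  node3 = mul(-14, -14) = 196
  node4 = min2(-14, 196) = -14

After the edit, cleaning proceeds:
  node1: a read changed (input1 5->-1) — executes, giving -8.
  node2: a read changed (node1 -14->-8; input1 5->-1) — executes, giving -8.
  node3: a read changed (node2 -14->-8; node2 -14->-8) — executes, giving 64.
  node4: a read changed (node2 -14->-8; node3 196->64) — executes, giving -8.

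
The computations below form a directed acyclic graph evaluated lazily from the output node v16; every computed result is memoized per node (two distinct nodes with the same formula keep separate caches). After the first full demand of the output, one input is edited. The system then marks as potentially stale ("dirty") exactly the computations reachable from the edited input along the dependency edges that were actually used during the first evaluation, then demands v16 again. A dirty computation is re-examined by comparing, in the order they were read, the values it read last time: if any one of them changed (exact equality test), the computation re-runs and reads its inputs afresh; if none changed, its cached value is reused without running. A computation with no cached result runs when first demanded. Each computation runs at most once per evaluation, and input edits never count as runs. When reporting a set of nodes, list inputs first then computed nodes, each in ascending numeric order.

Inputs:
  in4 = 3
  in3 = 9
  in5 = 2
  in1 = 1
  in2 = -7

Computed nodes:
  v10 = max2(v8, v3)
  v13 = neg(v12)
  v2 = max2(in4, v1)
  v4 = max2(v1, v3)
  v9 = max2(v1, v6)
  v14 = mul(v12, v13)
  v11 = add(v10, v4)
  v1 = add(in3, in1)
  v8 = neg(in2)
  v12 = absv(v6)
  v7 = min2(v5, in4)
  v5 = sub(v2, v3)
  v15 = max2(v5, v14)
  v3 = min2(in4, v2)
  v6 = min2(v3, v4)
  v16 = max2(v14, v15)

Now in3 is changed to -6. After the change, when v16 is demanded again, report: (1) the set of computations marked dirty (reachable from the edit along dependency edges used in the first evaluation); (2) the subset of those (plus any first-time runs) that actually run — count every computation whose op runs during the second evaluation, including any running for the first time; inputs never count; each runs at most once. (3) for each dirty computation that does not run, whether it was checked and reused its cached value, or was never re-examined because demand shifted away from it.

The edit dirties: v1, v2, v3, v4, v5, v6, v12, v13, v14, v15, v16.
8 computations run: v1, v2, v3, v4, v5, v6, v15, v16.
Cache hits after checking: v12, v13, v14.
Note where the cutoff bites: v12 is checked, finds nothing changed, and keeps its cache.

First demand of the output computes:
  v1 = add(9, 1) = 10
  v2 = max2(3, 10) = 10
  v3 = min2(3, 10) = 3
  v4 = max2(10, 3) = 10
  v5 = sub(10, 3) = 7
  v6 = min2(3, 10) = 3
  v12 = absv(3) = 3
  v13 = neg(3) = -3
  v14 = mul(3, -3) = -9
  v15 = max2(7, -9) = 7
  v16 = max2(-9, 7) = 7

After the edit, cleaning proceeds:
  v1: a read changed (in3 9->-6) — executes, giving -5.
  v2: a read changed (v1 10->-5) — executes, giving 3.
  v3: a read changed (v2 10->3) — executes, giving 3 — identical to its old value.
  v4: a read changed (v1 10->-5) — executes, giving 3.
  v5: a read changed (v2 10->3) — executes, giving 0.
  v6: a read changed (v4 10->3) — executes, giving 3 — identical to its old value.
  v12: dirty, but its reads are unchanged (v6 unchanged); cached 3 stands.
  v13: dirty, but its reads are unchanged (v12 unchanged); cached -3 stands.
  v14: dirty, but its reads are unchanged (v12 unchanged, v13 unchanged); cached -9 stands.
  v15: a read changed (v5 7->0) — executes, giving 0.
  v16: a read changed (v15 7->0) — executes, giving 0.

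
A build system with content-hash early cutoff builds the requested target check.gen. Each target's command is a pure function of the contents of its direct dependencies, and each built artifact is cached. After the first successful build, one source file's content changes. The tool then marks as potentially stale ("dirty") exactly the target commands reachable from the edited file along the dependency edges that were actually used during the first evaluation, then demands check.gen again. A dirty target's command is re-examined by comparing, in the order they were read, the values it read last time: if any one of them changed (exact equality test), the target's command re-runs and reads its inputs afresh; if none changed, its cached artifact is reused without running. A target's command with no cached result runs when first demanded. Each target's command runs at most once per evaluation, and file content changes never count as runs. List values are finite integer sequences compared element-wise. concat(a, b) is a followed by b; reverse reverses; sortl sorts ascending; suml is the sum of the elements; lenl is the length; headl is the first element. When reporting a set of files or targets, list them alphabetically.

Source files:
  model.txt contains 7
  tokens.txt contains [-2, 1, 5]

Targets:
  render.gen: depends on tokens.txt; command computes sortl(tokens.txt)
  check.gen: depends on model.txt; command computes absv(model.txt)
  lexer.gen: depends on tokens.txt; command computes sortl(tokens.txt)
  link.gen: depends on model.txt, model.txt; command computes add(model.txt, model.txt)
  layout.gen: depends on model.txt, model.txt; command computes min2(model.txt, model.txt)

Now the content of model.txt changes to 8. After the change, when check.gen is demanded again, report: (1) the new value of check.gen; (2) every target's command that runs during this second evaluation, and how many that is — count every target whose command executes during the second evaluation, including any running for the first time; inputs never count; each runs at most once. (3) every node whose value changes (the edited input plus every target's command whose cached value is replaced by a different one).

First evaluation (everything demanded from the output):
  check.gen = absv(7) = 7

Propagation after the edit:
  check.gen: runs — model.txt 7->8; result 8.

New value of check.gen: 8.
Target commands that run: check.gen — 1 in total.
Values that change: check.gen, model.txt.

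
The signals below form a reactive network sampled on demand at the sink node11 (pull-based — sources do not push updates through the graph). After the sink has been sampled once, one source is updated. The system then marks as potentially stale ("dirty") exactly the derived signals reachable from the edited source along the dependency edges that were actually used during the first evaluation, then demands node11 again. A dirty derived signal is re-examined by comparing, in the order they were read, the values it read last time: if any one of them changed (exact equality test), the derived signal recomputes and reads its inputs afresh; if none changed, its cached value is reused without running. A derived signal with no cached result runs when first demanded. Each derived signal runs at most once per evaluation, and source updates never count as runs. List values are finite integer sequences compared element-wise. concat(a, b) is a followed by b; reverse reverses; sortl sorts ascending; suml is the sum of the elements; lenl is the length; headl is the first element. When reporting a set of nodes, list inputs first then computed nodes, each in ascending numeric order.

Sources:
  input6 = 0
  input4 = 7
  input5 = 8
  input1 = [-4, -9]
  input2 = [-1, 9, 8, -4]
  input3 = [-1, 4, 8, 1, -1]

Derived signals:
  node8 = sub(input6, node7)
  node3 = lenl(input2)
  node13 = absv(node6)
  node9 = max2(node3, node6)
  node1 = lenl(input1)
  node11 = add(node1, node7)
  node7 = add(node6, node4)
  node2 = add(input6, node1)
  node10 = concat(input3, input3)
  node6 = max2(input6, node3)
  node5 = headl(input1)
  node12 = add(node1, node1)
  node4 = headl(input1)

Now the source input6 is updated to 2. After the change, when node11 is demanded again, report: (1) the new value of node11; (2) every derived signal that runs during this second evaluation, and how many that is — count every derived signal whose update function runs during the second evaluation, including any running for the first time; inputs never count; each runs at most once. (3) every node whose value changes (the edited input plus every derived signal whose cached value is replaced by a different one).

node11 now evaluates to 2.
Run set: node6 (1 run).
Changed values: input6.
The important point: node6 recomputes to an identical value, and the output ends up unchanged.

Initial pass — values computed on the first demand:
  node1 = lenl([-4, -9]) = 2
  node3 = lenl([-1, 9, 8, -4]) = 4
  node4 = headl([-4, -9]) = -4
  node6 = max2(0, 4) = 4
  node7 = add(4, -4) = 0
  node11 = add(2, 0) = 2

Second demand — change propagation:
  node6: re-runs because input6 0->2; new result 4 (unchanged).
  node7: re-examined; everything it read last time is the same (node6 unchanged, node4 unchanged) — cache 0 kept, no run.
  node11: re-examined; everything it read last time is the same (node1 unchanged, node7 unchanged) — cache 2 kept, no run.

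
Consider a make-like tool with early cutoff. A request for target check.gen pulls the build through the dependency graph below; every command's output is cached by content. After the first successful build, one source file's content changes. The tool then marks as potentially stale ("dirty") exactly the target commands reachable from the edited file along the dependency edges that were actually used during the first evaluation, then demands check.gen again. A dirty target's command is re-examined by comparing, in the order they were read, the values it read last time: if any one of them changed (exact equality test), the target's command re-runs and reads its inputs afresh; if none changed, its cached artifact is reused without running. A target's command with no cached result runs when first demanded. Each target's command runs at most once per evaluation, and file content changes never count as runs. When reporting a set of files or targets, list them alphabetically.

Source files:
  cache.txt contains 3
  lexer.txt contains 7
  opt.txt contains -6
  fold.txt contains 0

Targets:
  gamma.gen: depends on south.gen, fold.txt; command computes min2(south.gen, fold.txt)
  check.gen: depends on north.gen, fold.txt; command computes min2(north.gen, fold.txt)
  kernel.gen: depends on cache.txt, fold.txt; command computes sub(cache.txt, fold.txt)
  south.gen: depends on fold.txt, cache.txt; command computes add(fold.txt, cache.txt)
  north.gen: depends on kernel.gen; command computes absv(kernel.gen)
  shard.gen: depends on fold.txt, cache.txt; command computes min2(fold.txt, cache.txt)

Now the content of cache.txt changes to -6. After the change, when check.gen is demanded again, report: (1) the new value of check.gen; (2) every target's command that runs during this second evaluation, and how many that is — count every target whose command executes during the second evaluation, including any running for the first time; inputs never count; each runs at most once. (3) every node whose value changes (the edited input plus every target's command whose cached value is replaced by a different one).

First demand of the output computes:
  kernel.gen = sub(3, 0) = 3
  north.gen = absv(3) = 3
  check.gen = min2(3, 0) = 0

After the edit, cleaning proceeds:
  kernel.gen: a read changed (cache.txt 3->-6) — executes, giving -6.
  north.gen: a read changed (kernel.gen 3->-6) — executes, giving 6.
  check.gen: a read changed (north.gen 3->6) — executes, giving 0 — identical to its old value.

Demanding check.gen again yields 0.
3 target commands run: check.gen, kernel.gen, north.gen.
The nodes whose values change: cache.txt, kernel.gen, north.gen.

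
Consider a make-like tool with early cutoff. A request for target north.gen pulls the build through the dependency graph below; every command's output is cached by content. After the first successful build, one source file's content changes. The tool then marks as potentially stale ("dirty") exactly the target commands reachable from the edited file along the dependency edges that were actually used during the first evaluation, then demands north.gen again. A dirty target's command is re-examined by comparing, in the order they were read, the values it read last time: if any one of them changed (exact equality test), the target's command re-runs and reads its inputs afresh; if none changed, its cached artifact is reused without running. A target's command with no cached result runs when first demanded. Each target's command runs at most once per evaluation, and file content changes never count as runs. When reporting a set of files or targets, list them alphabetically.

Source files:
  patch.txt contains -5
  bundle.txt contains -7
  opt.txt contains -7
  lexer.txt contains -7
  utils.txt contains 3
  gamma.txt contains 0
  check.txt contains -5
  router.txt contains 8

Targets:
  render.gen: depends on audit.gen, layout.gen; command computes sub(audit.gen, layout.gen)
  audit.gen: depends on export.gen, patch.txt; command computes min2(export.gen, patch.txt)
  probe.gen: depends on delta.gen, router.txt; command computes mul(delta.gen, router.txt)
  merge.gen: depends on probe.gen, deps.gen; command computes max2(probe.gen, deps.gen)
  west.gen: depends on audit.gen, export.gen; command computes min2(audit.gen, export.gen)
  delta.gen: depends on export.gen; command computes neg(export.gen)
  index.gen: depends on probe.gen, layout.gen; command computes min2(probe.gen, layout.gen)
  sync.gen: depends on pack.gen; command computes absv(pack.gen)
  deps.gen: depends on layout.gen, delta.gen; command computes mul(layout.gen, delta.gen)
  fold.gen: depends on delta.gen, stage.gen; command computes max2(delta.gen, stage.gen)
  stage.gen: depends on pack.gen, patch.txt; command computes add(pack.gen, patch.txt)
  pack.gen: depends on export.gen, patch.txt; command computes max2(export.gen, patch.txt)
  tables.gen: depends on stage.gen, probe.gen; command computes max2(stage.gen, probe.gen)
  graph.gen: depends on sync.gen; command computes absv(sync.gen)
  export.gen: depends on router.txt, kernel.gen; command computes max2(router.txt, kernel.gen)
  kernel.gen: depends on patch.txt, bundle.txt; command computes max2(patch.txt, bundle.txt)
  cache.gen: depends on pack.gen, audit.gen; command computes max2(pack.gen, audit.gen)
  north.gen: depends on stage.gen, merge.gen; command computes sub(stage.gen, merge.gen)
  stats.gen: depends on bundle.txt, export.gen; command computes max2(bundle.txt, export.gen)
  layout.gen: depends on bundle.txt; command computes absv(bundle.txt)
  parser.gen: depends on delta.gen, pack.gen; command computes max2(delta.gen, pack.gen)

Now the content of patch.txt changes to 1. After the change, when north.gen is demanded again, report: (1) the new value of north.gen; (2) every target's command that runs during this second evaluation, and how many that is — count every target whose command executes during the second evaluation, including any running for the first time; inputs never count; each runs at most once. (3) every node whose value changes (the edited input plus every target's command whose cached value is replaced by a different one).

First demand of the output computes:
  kernel.gen = max2(-5, -7) = -5
  export.gen = max2(8, -5) = 8
  delta.gen = neg(8) = -8
  layout.gen = absv(-7) = 7
  deps.gen = mul(7, -8) = -56
  pack.gen = max2(8, -5) = 8
  probe.gen = mul(-8, 8) = -64
  merge.gen = max2(-64, -56) = -56
  stage.gen = add(8, -5) = 3
  north.gen = sub(3, -56) = 59

After the edit, cleaning proceeds:
  kernel.gen: a read changed (patch.txt -5->1) — executes, giving 1.
  export.gen: a read changed (kernel.gen -5->1) — executes, giving 8 — identical to its old value.
  delta.gen: dirty, but its reads are unchanged (export.gen unchanged); cached -8 stands.
  deps.gen: dirty, but its reads are unchanged (layout.gen unchanged, delta.gen unchanged); cached -56 stands.
  pack.gen: a read changed (patch.txt -5->1) — executes, giving 8 — identical to its old value.
  probe.gen: dirty, but its reads are unchanged (delta.gen unchanged, router.txt unchanged); cached -64 stands.
  merge.gen: dirty, but its reads are unchanged (probe.gen unchanged, deps.gen unchanged); cached -56 stands.
  stage.gen: a read changed (patch.txt -5->1) — executes, giving 9.
  north.gen: a read changed (stage.gen 3->9) — executes, giving 65.

Note where the cutoff bites: delta.gen is checked, finds nothing changed, and keeps its cache.

Demanding north.gen again yields 65.
5 target commands run: export.gen, kernel.gen, north.gen, pack.gen, stage.gen.
The nodes whose values change: kernel.gen, north.gen, patch.txt, stage.gen.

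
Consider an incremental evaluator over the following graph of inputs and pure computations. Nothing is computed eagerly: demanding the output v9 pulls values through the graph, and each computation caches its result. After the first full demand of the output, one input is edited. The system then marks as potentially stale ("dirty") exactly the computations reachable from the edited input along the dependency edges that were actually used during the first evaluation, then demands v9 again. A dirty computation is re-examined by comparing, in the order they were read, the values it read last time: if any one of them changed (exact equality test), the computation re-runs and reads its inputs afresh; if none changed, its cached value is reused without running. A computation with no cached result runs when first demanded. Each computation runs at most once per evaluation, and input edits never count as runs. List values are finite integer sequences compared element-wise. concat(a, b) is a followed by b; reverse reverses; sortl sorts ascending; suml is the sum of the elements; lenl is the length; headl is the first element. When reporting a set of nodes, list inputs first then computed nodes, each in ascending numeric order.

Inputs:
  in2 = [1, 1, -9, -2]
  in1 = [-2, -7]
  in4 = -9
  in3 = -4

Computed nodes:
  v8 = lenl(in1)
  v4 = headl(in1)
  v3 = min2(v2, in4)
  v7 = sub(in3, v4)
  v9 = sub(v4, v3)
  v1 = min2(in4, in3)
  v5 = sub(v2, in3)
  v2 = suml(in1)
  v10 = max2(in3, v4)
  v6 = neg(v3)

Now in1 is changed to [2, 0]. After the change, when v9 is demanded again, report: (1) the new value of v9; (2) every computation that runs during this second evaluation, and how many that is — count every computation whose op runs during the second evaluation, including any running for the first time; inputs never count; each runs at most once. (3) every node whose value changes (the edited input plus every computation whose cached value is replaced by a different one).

Initial pass — values computed on the first demand:
  v2 = suml([-2, -7]) = -9
  v3 = min2(-9, -9) = -9
  v4 = headl([-2, -7]) = -2
  v9 = sub(-2, -9) = 7

Second demand — change propagation:
  v2: re-runs because in1 [-2, -7]->[2, 0]; new result 2.
  v3: re-runs because v2 -9->2; new result -9 (unchanged).
  v4: re-runs because in1 [-2, -7]->[2, 0]; new result 2.
  v9: re-runs because v4 -2->2; new result 11.

v9 now evaluates to 11.
Run set: v2, v3, v4, v9 (4 run).
Changed values: in1, v2, v4, v9.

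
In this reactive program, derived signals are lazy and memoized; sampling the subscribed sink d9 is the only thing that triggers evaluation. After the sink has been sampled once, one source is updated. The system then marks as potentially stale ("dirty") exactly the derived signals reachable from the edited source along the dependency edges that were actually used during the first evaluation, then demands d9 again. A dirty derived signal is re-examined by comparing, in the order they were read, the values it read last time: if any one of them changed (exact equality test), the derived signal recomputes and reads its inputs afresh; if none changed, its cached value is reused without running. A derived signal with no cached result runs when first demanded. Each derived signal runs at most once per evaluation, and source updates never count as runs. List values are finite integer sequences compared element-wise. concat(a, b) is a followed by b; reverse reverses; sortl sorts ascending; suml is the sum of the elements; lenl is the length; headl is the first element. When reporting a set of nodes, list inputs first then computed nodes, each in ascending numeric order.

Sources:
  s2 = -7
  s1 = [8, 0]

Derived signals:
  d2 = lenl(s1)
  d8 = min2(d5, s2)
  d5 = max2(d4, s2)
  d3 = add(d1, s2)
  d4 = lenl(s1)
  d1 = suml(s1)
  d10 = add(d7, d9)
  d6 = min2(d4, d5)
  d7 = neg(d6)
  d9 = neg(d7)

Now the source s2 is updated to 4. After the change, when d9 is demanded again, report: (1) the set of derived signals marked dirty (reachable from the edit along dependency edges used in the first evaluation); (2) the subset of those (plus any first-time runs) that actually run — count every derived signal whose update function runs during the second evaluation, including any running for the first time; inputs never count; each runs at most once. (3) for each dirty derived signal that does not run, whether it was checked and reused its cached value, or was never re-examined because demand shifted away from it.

First demand of the output computes:
  d4 = lenl([8, 0]) = 2
  d5 = max2(2, -7) = 2
  d6 = min2(2, 2) = 2
  d7 = neg(2) = -2
  d9 = neg(-2) = 2

After the edit, cleaning proceeds:
  d5: a read changed (s2 -7->4) — executes, giving 4.
  d6: a read changed (d5 2->4) — executes, giving 2 — identical to its old value.
  d7: dirty, but its reads are unchanged (d6 unchanged); cached -2 stands.
  d9: dirty, but its reads are unchanged (d7 unchanged); cached 2 stands.

Note the absorption at d6: it re-runs yet its value is the same, leaving the output's value untouched.

The edit dirties: d5, d6, d7, d9.
2 derived signals run: d5, d6.
Cache hits after checking: d7, d9.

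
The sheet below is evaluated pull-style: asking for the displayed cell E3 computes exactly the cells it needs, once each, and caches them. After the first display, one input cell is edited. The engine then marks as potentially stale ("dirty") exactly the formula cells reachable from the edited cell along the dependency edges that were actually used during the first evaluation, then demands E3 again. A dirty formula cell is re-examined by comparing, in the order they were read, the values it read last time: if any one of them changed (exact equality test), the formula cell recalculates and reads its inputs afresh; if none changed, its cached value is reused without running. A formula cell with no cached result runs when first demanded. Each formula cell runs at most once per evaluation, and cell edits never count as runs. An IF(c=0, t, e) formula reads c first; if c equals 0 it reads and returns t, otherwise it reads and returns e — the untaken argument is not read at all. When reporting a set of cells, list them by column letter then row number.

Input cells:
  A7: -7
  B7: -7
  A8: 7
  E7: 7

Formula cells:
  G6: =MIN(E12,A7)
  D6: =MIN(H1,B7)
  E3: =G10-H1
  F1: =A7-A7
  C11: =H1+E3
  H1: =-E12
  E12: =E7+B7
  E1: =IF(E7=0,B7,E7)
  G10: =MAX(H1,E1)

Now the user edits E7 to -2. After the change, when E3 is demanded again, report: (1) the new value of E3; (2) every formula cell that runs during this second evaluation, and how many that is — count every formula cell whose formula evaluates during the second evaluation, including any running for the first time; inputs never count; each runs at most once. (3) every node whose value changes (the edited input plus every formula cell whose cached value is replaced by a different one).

Demanding E3 again yields 0.
5 formula cells run: E1, E3, E12, G10, H1.
The nodes whose values change: E1, E3, E7, E12, G10, H1.

First demand of the output computes:
  E1 = IF(E7=0: E7=7 -> else branch E7) = 7
  E12 = 7 + -7 = 0
  H1 = -(0) = 0
  G10 = MAX(0, 7) = 7
  E3 = 7 - 0 = 7

After the edit, cleaning proceeds:
  E1: a read changed (E7 7->-2; E7 7->-2) — executes, giving -2.
  E12: a read changed (E7 7->-2) — executes, giving -9.
  H1: a read changed (E12 0->-9) — executes, giving 9.
  G10: a read changed (H1 0->9; E1 7->-2) — executes, giving 9.
  E3: a read changed (G10 7->9; H1 0->9) — executes, giving 0.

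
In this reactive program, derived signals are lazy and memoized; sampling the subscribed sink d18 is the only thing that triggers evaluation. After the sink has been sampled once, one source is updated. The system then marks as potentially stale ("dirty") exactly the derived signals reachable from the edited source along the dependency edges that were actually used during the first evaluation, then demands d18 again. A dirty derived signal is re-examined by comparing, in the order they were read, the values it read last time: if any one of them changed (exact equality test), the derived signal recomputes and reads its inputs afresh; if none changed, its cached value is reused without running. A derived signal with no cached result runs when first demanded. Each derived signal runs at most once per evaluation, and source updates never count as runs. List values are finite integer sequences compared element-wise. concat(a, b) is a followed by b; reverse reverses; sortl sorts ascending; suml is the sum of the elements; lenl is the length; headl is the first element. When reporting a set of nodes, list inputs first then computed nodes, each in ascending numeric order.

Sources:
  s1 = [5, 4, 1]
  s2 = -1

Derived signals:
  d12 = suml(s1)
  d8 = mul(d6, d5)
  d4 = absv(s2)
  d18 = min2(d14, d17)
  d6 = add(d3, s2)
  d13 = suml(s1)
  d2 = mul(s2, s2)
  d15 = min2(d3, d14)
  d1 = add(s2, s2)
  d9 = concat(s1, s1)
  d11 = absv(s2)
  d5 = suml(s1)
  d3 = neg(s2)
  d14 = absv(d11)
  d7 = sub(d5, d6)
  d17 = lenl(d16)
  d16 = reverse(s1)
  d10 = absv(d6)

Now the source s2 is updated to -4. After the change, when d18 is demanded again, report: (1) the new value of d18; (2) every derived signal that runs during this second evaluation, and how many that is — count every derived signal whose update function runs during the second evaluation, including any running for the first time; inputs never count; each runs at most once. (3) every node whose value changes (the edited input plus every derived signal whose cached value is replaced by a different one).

First demand of the output computes:
  d11 = absv(-1) = 1
  d14 = absv(1) = 1
  d16 = reverse([5, 4, 1]) = [1, 4, 5]
  d17 = lenl([1, 4, 5]) = 3
  d18 = min2(1, 3) = 1

After the edit, cleaning proceeds:
  d11: a read changed (s2 -1->-4) — executes, giving 4.
  d14: a read changed (d11 1->4) — executes, giving 4.
  d18: a read changed (d14 1->4) — executes, giving 3.

Demanding d18 again yields 3.
3 derived signals run: d11, d14, d18.
The nodes whose values change: s2, d11, d14, d18.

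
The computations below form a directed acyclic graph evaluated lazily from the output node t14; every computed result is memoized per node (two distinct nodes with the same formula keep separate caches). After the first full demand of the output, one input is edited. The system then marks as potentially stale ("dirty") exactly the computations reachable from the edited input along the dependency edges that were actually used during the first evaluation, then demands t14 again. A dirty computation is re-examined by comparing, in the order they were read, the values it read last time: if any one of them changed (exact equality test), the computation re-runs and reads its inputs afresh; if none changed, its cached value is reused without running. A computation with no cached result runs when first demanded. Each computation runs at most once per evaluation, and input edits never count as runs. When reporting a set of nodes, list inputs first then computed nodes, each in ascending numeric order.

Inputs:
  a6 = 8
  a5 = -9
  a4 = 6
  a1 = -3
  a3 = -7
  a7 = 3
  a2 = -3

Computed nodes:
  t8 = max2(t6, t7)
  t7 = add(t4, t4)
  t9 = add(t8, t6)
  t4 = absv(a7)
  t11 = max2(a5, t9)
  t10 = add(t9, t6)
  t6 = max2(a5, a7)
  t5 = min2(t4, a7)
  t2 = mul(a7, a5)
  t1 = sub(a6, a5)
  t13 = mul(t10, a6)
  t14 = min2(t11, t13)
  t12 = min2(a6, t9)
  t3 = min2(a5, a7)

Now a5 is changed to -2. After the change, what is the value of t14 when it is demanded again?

First demand of the output computes:
  t4 = absv(3) = 3
  t6 = max2(-9, 3) = 3
  t7 = add(3, 3) = 6
  t8 = max2(3, 6) = 6
  t9 = add(6, 3) = 9
  t10 = add(9, 3) = 12
  t11 = max2(-9, 9) = 9
  t13 = mul(12, 8) = 96
  t14 = min2(9, 96) = 9

After the edit, cleaning proceeds:
  t6: a read changed (a5 -9->-2) — executes, giving 3 — identical to its old value.
  t8: dirty, but its reads are unchanged (t6 unchanged, t7 unchanged); cached 6 stands.
  t9: dirty, but its reads are unchanged (t8 unchanged, t6 unchanged); cached 9 stands.
  t10: dirty, but its reads are unchanged (t9 unchanged, t6 unchanged); cached 12 stands.
  t11: a read changed (a5 -9->-2) — executes, giving 9 — identical to its old value.
  t13: dirty, but its reads are unchanged (t10 unchanged, a6 unchanged); cached 96 stands.
  t14: dirty, but its reads are unchanged (t11 unchanged, t13 unchanged); cached 9 stands.

Note where the cutoff bites: t8 is checked, finds nothing changed, and keeps its cache.

Demanding t14 again yields 9.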